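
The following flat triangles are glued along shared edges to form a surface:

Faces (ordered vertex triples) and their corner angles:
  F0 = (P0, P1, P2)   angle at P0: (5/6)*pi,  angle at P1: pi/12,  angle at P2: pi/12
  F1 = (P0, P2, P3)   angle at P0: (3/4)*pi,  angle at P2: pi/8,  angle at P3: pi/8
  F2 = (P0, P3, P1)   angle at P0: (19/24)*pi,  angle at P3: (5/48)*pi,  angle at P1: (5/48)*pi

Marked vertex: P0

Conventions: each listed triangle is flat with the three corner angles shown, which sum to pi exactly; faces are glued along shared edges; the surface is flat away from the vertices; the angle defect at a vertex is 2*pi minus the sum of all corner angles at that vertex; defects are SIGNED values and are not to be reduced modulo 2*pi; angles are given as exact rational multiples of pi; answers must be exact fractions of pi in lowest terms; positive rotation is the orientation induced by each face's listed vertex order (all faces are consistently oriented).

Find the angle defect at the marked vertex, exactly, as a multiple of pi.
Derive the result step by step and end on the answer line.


Sum of corner angles at P0: (19/8)*pi
defect = 2*pi - (19/8)*pi

Answer: defect(P0) = (-3/8)*pi


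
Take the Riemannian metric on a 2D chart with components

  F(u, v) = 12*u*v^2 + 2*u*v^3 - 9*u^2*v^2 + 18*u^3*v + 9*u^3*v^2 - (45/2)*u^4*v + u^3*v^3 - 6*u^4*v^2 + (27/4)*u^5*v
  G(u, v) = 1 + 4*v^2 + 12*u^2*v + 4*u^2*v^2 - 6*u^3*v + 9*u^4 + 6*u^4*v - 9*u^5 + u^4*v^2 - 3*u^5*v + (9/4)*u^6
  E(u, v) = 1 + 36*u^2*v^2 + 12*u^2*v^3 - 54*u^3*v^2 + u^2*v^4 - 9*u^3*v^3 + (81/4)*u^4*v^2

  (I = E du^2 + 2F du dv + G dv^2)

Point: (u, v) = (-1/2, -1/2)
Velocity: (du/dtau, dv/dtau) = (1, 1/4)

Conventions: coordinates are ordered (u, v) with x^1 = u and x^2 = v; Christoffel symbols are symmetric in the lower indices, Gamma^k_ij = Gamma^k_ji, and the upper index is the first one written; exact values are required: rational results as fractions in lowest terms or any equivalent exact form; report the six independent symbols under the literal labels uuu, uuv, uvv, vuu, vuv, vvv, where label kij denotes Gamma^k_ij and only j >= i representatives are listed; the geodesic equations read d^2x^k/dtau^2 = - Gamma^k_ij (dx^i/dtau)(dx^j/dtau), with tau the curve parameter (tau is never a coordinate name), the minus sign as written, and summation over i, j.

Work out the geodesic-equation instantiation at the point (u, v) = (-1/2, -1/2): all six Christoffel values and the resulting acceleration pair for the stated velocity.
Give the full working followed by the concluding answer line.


E = 1217/256, F = -93/256, G = 265/256 at the point
E_u = -155/8, E_v = -899/64, F_u = -779/128, F_v = 645/128, G_u = 87/64, G_v = -27/32
EG - F^2 = 613/128;  g^inv = (128/613) * [[265/256, 93/256], [93/256, 1217/256]]
first-kind symbols [ij,l] = (1/2)(d_i g_jl + d_j g_il - d_l g_ij): [uu,u] = E_u/2 = -155/16, [uu,v] = F_u - E_v/2 = 15/16, [uv,u] = E_v/2 = -899/128, [uv,v] = G_u/2 = 87/128, [vv,u] = F_v - G_u/2 = 279/64, [vv,v] = G_v/2 = -27/64
Gamma^u_ij = (G*[ij,u] - F*[ij,v])/(EG - F^2), Gamma^v_ij = (E*[ij,v] - F*[ij,u])/(EG - F^2)
Gamma_uuu = -1240/613, Gamma_uuv = -899/613, Gamma_uvv = 558/613, Gamma_vuu = 120/613, Gamma_vuv = 87/613, Gamma_vvv = -54/613
d^2u/dtau^2 = -(Gamma_uuu*(1)^2 + 2*Gamma_uuv*(1)*(1/4) + Gamma_uvv*(1/4)^2) = 13237/4904
d^2v/dtau^2 = -(Gamma_vuu*(1)^2 + 2*Gamma_vuv*(1)*(1/4) + Gamma_vvv*(1/4)^2) = -1281/4904

Answer: Gamma_uuu = -1240/613, Gamma_uuv = -899/613, Gamma_uvv = 558/613, Gamma_vuu = 120/613, Gamma_vuv = 87/613, Gamma_vvv = -54/613; accelerations (d^2u/dtau^2, d^2v/dtau^2) = (13237/4904, -1281/4904)


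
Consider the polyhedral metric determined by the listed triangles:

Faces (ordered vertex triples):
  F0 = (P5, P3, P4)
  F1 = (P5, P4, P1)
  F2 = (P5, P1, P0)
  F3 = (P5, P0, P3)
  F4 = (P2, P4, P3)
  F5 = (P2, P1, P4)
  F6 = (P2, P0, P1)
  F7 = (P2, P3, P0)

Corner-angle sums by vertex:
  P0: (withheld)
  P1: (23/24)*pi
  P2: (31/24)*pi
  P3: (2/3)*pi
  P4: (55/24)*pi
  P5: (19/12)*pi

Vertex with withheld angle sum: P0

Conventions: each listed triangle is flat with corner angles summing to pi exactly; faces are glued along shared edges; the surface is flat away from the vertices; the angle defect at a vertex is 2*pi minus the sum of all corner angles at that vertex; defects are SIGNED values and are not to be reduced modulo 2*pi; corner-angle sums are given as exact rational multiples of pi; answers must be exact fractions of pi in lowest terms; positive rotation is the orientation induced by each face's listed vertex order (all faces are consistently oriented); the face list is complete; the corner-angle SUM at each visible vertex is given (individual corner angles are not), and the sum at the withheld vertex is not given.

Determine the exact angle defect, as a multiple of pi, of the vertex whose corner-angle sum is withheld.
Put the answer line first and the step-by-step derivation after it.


Answer: defect(P0) = (19/24)*pi

V = 6, E = 12, F = 8; chi = V - E + F = 2
Gauss-Bonnet: total defect = 2*pi*chi = 4*pi; visible defects sum to (77/24)*pi


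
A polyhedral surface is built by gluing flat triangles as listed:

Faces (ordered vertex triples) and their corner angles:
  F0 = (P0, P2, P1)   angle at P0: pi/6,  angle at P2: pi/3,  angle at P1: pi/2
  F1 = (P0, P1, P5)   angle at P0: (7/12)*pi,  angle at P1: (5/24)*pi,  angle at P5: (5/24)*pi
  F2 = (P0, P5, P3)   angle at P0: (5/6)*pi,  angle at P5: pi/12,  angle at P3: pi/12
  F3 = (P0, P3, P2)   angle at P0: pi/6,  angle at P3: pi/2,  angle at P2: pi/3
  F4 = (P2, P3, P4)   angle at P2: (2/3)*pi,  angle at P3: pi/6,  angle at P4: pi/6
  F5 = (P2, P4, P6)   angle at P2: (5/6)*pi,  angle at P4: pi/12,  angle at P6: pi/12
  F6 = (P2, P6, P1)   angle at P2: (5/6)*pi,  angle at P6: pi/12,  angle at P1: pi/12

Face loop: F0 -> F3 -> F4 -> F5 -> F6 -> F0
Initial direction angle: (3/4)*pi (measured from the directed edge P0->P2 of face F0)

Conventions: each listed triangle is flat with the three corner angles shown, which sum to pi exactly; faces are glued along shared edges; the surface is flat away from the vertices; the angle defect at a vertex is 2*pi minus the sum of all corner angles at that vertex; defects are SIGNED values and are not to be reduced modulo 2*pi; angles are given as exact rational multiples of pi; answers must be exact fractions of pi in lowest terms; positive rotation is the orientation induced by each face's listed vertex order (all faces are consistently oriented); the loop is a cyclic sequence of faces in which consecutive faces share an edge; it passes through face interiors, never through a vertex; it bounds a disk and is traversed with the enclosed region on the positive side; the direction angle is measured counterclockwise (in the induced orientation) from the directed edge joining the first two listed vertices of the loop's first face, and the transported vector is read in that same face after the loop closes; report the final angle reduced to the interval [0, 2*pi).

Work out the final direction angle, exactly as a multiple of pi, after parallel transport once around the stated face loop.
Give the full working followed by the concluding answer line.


enclosed vertex P2: corner angles sum to 3*pi, defect = 2*pi - 3*pi = -pi
the final direction is the initial angle plus the enclosed defects, taken mod 2*pi in the induced orientation
final angle = (3/4)*pi - pi = (7/4)*pi (mod 2*pi)

Answer: final direction angle = (7/4)*pi


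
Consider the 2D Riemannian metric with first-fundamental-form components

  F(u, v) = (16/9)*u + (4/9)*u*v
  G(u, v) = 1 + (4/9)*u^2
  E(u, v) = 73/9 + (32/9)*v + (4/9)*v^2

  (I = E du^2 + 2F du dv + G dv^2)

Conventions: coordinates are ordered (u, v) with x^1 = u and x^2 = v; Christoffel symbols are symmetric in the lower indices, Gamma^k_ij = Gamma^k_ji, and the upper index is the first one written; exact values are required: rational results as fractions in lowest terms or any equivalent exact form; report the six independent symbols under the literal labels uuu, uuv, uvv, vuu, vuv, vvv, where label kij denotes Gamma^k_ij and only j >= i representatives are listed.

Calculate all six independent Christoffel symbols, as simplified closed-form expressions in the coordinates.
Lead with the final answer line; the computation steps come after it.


Answer: Gamma_uuu = 0, Gamma_uuv = (4*v + 16)/(4*u^2 + 4*v^2 + 32*v + 73), Gamma_uvv = 0, Gamma_vuu = 0, Gamma_vuv = 4*u/(4*u^2 + 4*v^2 + 32*v + 73), Gamma_vvv = 0

E = 73/9 + (32/9)*v + (4/9)*v^2; F = (16/9)*u + (4/9)*u*v; G = 1 + (4/9)*u^2
Gamma^k_ij = (1/2) g^{kl} (d_i g_jl + d_j g_il - d_l g_ij), with g^inv = (1/(EG-F^2)) [[G, -F], [-F, E]]
first partials: E_u = 0, E_v = 32/9 + (8/9)*v, F_u = 16/9 + (4/9)*v, F_v = (4/9)*u, G_u = (8/9)*u, G_v = 0
D = EG - F^2 = 73/9 + (32/9)*v + (4/9)*v^2 + (4/9)*u^2
expanded: Gamma^u_uu = (G E_u - 2F F_u + F E_v)/(2D), Gamma^u_uv = (G E_v - F G_u)/(2D), Gamma^u_vv = (2G F_v - G G_u - F G_v)/(2D), Gamma^v_uu = (2E F_u - E E_v - F E_u)/(2D), Gamma^v_uv = (E G_u - F E_v)/(2D), Gamma^v_vv = (E G_v - 2F F_v + F G_u)/(2D); substitute and cancel common factors


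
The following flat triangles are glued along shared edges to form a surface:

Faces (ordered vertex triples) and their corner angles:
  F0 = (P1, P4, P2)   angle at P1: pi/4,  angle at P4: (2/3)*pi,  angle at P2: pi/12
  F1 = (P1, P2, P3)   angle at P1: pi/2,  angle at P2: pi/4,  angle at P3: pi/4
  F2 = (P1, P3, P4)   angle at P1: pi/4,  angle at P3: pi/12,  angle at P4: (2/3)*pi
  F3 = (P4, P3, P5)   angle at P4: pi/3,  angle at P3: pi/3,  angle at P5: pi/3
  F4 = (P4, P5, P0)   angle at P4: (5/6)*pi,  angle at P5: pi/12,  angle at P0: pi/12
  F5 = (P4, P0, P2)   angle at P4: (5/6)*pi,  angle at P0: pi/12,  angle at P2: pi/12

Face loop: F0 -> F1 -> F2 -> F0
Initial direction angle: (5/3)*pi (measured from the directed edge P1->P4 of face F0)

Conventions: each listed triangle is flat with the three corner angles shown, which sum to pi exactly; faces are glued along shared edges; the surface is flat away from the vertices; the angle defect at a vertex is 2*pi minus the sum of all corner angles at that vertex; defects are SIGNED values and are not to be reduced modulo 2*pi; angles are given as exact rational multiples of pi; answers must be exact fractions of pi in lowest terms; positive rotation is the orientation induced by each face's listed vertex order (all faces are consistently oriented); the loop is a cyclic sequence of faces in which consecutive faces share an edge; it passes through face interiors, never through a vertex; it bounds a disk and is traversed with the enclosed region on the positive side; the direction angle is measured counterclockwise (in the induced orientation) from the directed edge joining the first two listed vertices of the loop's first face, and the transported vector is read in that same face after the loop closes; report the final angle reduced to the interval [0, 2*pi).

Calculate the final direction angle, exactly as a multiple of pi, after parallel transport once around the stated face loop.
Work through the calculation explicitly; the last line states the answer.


enclosed vertex P1: corner angles sum to pi, defect = 2*pi - pi = pi
holonomy = initial angle + sum of enclosed defects (mod 2*pi), positive in the induced orientation
final angle = (5/3)*pi + pi = (2/3)*pi (mod 2*pi)

Answer: final direction angle = (2/3)*pi


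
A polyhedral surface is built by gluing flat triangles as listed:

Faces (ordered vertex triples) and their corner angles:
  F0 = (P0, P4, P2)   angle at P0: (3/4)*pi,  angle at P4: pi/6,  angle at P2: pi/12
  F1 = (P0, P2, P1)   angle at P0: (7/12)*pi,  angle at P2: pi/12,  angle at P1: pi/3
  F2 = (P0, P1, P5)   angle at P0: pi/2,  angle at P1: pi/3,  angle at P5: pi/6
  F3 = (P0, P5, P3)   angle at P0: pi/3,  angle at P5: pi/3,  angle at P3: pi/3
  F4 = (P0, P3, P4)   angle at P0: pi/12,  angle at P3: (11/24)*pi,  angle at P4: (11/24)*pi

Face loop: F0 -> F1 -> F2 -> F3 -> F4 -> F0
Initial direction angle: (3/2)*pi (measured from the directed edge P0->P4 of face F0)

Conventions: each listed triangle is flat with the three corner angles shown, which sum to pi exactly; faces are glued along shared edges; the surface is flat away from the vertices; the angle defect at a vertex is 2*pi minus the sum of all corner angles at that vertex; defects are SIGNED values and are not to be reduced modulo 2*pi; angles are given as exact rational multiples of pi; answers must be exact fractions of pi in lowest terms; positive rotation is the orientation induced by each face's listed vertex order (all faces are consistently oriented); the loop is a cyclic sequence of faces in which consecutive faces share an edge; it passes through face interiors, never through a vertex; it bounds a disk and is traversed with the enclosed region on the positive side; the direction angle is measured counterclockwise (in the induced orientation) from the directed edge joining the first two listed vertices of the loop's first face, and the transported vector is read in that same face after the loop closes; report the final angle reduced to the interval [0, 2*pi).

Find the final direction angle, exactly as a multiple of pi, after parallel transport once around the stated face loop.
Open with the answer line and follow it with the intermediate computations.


Answer: final direction angle = (5/4)*pi

enclosed vertex P0: corner angles sum to (9/4)*pi, defect = 2*pi - (9/4)*pi = -pi/4
adding the enclosed defects to the starting angle (mod 2*pi, induced orientation) gives the holonomy
final angle = (3/2)*pi - pi/4 = (5/4)*pi (mod 2*pi)


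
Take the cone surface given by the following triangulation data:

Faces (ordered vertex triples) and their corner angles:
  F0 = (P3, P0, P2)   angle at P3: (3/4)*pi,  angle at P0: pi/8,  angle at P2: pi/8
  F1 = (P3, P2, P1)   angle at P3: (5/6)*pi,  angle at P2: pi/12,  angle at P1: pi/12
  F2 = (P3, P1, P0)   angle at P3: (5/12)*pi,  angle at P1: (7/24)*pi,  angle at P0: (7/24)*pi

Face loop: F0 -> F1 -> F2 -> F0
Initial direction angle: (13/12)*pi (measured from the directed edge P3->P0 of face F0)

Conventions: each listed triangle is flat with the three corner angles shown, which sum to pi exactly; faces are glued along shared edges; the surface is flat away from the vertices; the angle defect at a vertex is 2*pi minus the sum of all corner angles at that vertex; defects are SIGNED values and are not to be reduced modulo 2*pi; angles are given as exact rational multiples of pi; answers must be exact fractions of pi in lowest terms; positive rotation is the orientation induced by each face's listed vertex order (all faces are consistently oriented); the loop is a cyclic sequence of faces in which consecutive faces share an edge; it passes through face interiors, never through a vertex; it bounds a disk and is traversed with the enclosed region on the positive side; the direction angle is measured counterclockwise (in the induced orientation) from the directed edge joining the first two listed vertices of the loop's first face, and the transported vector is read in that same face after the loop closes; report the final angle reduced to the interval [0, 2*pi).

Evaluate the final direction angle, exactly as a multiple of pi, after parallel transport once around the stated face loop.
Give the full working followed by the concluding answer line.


enclosed vertex P3: corner angles sum to 2*pi, defect = 2*pi - 2*pi = 0
transport around the loop rotates by the sum of enclosed defects; add to the initial angle mod 2*pi
final angle = (13/12)*pi + 0 = (13/12)*pi (mod 2*pi)

Answer: final direction angle = (13/12)*pi


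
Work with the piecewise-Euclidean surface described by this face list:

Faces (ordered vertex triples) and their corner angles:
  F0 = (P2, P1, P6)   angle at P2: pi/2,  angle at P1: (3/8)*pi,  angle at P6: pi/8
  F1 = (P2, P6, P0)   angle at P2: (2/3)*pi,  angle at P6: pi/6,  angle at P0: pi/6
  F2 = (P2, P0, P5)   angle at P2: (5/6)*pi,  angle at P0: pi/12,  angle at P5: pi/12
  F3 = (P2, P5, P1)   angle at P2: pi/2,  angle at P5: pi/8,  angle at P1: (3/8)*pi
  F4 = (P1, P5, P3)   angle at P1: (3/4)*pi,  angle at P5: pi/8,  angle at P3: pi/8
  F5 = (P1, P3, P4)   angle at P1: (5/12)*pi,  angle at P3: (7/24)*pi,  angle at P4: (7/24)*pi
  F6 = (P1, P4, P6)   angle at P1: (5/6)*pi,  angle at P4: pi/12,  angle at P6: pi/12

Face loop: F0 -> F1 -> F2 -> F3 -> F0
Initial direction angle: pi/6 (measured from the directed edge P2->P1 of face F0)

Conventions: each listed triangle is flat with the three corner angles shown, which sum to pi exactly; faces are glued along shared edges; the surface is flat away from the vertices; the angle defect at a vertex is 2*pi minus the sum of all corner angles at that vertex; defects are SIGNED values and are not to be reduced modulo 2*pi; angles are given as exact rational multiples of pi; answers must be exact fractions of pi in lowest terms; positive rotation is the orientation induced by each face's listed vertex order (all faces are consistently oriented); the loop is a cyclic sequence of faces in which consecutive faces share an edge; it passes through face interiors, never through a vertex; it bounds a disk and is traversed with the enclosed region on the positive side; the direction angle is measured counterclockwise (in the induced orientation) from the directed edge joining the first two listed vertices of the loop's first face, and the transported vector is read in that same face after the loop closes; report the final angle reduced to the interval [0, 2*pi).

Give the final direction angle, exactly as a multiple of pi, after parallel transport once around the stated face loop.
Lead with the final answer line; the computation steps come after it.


Answer: final direction angle = (5/3)*pi

enclosed vertex P2: corner angles sum to (5/2)*pi, defect = 2*pi - (5/2)*pi = -pi/2
the rotation equals the total enclosed defect, so the final angle is initial + defects (mod 2*pi)
final angle = pi/6 - pi/2 = (5/3)*pi (mod 2*pi)


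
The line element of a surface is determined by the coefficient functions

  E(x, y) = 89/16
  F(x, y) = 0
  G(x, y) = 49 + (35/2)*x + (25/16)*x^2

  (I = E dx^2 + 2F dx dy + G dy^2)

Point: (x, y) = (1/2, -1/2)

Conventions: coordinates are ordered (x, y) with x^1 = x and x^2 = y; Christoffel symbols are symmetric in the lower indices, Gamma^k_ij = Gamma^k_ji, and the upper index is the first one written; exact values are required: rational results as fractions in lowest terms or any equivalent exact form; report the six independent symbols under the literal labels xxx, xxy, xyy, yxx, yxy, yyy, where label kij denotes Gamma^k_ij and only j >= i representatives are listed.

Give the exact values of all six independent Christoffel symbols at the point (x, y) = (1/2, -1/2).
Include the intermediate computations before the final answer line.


E = 89/16, F = 0, G = 3721/64 at the point
E_x = 0, E_y = 0, F_x = 0, F_y = 0, G_x = 305/16, G_y = 0
EG - F^2 = 331169/1024;  g^inv = (1024/331169) * [[3721/64, 0], [0, 89/16]]
first-kind symbols [ij,l] = (1/2)(d_i g_jl + d_j g_il - d_l g_ij): [xx,x] = E_x/2 = 0, [xx,y] = F_x - E_y/2 = 0, [xy,x] = E_y/2 = 0, [xy,y] = G_x/2 = 305/32, [yy,x] = F_y - G_x/2 = -305/32, [yy,y] = G_y/2 = 0
Gamma^x_ij = (G*[ij,x] - F*[ij,y])/(EG - F^2), Gamma^y_ij = (E*[ij,y] - F*[ij,x])/(EG - F^2)

Answer: Gamma_xxx = 0, Gamma_xxy = 0, Gamma_xyy = -305/178, Gamma_yxx = 0, Gamma_yxy = 10/61, Gamma_yyy = 0


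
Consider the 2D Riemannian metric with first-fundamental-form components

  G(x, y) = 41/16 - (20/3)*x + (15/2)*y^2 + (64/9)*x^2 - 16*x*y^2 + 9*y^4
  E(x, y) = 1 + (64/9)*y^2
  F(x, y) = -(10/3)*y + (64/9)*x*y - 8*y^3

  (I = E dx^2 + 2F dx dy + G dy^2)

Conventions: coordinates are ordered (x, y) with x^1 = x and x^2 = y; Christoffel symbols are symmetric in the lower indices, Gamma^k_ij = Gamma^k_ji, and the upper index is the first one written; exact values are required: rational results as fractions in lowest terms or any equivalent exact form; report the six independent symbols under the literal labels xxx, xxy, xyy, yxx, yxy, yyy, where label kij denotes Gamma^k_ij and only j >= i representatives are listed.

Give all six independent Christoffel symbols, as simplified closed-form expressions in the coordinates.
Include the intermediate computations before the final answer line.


E = 1 + (64/9)*y^2; F = -(10/3)*y + (64/9)*x*y - 8*y^3; G = 41/16 - (20/3)*x + (15/2)*y^2 + (64/9)*x^2 - 16*x*y^2 + 9*y^4
Gamma^k_ij = (1/2) g^{kl} (d_i g_jl + d_j g_il - d_l g_ij), with g^inv = (1/(EG-F^2)) [[G, -F], [-F, E]]
first partials: E_x = 0, E_y = (128/9)*y, F_x = (64/9)*y, F_y = -10/3 + (64/9)*x - 24*y^2, G_x = -20/3 + (128/9)*x - 16*y^2, G_y = 15*y - 32*x*y + 36*y^3
D = EG - F^2 = 41/16 - (20/3)*x + (263/18)*y^2 + (64/9)*x^2 - 16*x*y^2 + 9*y^4
expanded: Gamma^x_xx = (G E_x - 2F F_x + F E_y)/(2D), Gamma^x_xy = (G E_y - F G_x)/(2D), Gamma^x_yy = (2G F_y - G G_x - F G_y)/(2D), Gamma^y_xx = (2E F_x - E E_y - F E_x)/(2D), Gamma^y_xy = (E G_x - F E_y)/(2D), Gamma^y_yy = (E G_y - 2F F_y + F G_x)/(2D); substitute and cancel common factors

Answer: Gamma_xxx = 0, Gamma_xxy = 1024*y/(1024*x^2 - 2304*x*y^2 - 960*x + 1296*y^4 + 2104*y^2 + 369), Gamma_xyy = -2304*y^2/(1024*x^2 - 2304*x*y^2 - 960*x + 1296*y^4 + 2104*y^2 + 369), Gamma_yxx = 0, Gamma_yxy = (1024*x - 1152*y^2 - 480)/(1024*x^2 - 2304*x*y^2 - 960*x + 1296*y^4 + 2104*y^2 + 369), Gamma_yyy = (-2304*x*y + 2592*y^3 + 1080*y)/(1024*x^2 - 2304*x*y^2 - 960*x + 1296*y^4 + 2104*y^2 + 369)


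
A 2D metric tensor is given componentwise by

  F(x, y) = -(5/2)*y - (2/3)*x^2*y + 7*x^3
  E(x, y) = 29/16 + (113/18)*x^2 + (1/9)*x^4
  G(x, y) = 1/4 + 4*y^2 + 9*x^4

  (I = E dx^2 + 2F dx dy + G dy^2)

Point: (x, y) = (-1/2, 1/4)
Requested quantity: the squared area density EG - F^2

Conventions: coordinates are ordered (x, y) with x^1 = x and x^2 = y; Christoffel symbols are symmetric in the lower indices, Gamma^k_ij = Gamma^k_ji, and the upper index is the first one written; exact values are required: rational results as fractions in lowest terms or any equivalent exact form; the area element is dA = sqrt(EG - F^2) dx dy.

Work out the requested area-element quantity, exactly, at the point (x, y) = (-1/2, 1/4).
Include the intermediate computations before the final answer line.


E = 61/18, F = -37/24, G = 17/16; EG - F^2 = 235/192

Answer: EG - F^2 = 235/192


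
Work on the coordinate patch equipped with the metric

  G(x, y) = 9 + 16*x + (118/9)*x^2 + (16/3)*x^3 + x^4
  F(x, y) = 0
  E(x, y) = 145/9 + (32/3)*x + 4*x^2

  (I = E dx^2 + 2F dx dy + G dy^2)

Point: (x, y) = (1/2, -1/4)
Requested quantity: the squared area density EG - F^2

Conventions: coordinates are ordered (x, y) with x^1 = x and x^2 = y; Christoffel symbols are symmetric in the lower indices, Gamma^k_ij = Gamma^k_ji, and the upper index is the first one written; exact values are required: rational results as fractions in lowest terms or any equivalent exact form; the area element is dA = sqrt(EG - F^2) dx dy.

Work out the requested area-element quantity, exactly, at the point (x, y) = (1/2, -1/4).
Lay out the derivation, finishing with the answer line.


E = 202/9, F = 0, G = 3025/144; EG - F^2 = 305525/648

Answer: EG - F^2 = 305525/648


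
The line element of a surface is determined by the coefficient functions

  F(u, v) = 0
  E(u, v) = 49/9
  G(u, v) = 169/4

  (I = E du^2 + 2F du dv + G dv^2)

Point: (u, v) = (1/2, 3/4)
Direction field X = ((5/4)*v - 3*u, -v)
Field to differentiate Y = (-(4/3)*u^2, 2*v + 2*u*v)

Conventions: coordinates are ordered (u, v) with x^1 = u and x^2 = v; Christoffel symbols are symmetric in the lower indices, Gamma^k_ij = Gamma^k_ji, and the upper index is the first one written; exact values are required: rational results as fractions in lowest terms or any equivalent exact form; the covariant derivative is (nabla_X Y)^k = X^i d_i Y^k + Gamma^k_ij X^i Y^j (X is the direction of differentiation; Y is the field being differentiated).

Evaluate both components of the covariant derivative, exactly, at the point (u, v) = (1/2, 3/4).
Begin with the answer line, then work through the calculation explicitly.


Answer: (nabla_X Y)^u = 3/4, (nabla_X Y)^v = -99/32

E = 49/9, F = 0, G = 169/4 at the point
E_u = 0, E_v = 0, F_u = 0, F_v = 0, G_u = 0, G_v = 0
EG - F^2 = 8281/36;  g^inv = (36/8281) * [[169/4, 0], [0, 49/9]]
first-kind symbols [ij,l] = (1/2)(d_i g_jl + d_j g_il - d_l g_ij): [uu,u] = E_u/2 = 0, [uu,v] = F_u - E_v/2 = 0, [uv,u] = E_v/2 = 0, [uv,v] = G_u/2 = 0, [vv,u] = F_v - G_u/2 = 0, [vv,v] = G_v/2 = 0
Gamma^u_ij = (G*[ij,u] - F*[ij,v])/(EG - F^2), Gamma^v_ij = (E*[ij,v] - F*[ij,u])/(EG - F^2)
Gamma_uuu = 0, Gamma_uuv = 0, Gamma_uvv = 0, Gamma_vuu = 0, Gamma_vuv = 0, Gamma_vvv = 0
X = (-9/16, -3/4), Y = (-1/3, 9/4) at the point


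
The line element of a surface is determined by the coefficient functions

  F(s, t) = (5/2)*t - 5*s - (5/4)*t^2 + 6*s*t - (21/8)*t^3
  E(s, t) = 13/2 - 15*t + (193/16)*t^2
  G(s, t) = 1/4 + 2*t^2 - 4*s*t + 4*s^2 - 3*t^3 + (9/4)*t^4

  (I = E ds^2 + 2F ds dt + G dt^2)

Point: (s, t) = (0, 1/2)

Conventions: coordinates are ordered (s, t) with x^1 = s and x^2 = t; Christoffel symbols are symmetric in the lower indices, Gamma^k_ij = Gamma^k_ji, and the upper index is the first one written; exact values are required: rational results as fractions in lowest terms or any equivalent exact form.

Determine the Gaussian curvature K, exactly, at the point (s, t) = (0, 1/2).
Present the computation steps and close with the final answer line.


E = 129/64, F = 39/64, G = 33/64, EG - F^2 = 171/256 at the point
E_s = 0, E_t = -47/16, F_s = -2, F_t = -23/32, G_s = -2, G_t = 7/8
E_tt = 193/8, F_st = 6, G_ss = 8
Compute both Brioschi determinants and normalise by (EG - F^2)^2.
M1 = [[-E_tt/2 + F_st - G_ss/2, E_s/2, F_s - E_t/2], [F_t - G_s/2, E, F], [G_t/2, F, G]] = [[-161/16, 0, -17/32], [9/32, 129/64, 39/64], [7/16, 39/64, 33/64]]; det M1 = -415761/65536
M2 = [[0, E_t/2, G_s/2], [E_t/2, E, F], [G_s/2, F, G]] = [[0, -47/32, -1], [-47/32, 129/64, 39/64], [-1, 39/64, 33/64]]; det M2 = -87681/65536
det M1 - det M2 = -20505/4096; K = -20505/4096 / (171/256)^2 = -109360/9747

Answer: K = -109360/9747


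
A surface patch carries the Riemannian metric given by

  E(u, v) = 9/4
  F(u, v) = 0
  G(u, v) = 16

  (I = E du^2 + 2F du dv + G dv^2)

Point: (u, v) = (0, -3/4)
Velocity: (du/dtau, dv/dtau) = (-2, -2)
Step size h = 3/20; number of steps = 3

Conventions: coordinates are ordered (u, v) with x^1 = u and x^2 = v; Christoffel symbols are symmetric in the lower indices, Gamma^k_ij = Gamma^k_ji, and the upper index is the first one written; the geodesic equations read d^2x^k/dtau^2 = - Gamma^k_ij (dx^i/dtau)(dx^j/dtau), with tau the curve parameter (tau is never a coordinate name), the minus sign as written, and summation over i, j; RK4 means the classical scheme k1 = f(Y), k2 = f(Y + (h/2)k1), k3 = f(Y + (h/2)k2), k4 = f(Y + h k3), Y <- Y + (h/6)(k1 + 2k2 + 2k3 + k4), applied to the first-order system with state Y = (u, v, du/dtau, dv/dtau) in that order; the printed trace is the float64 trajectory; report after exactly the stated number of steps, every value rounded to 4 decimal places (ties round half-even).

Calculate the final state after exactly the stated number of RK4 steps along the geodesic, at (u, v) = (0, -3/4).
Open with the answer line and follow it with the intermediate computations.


Answer: u = -0.9000, v = -1.6500, du/dtau = -2.0000, dv/dtau = -2.0000

f(Y) = (du/dtau, dv/dtau, -Gamma^u_ij Y'^i Y'^j, -Gamma^v_ij Y'^i Y'^j) with the Gammas evaluated at the stage position; h = 0.150000; intermediate values shown to 6 dp
step 0: u = 0.0000, v = -0.7500, du/dtau = -2.0000, dv/dtau = -2.0000
step 1:
  k1: at (u, v) = (0.000000, -0.750000), (du/dtau, dv/dtau) = (-2.000000, -2.000000); Gamma_uuu = 0.000000, Gamma_uuv = 0.000000, Gamma_uvv = 0.000000, Gamma_vuu = 0.000000, Gamma_vuv = 0.000000, Gamma_vvv = 0.000000; k1 = (-2.000000, -2.000000, 0.000000, 0.000000)
  k2: at (u, v) = (-0.150000, -0.900000), (du/dtau, dv/dtau) = (-2.000000, -2.000000); Gamma_uuu = 0.000000, Gamma_uuv = 0.000000, Gamma_uvv = 0.000000, Gamma_vuu = 0.000000, Gamma_vuv = 0.000000, Gamma_vvv = 0.000000; k2 = (-2.000000, -2.000000, 0.000000, 0.000000)
  k3: at (u, v) = (-0.150000, -0.900000), (du/dtau, dv/dtau) = (-2.000000, -2.000000); Gamma_uuu = 0.000000, Gamma_uuv = 0.000000, Gamma_uvv = 0.000000, Gamma_vuu = 0.000000, Gamma_vuv = 0.000000, Gamma_vvv = 0.000000; k3 = (-2.000000, -2.000000, 0.000000, 0.000000)
  k4: at (u, v) = (-0.300000, -1.050000), (du/dtau, dv/dtau) = (-2.000000, -2.000000); Gamma_uuu = 0.000000, Gamma_uuv = 0.000000, Gamma_uvv = 0.000000, Gamma_vuu = 0.000000, Gamma_vuv = 0.000000, Gamma_vvv = 0.000000; k4 = (-2.000000, -2.000000, 0.000000, 0.000000)
  Y <- Y + (h/6)(k1 + 2k2 + 2k3 + k4): u = -0.3000, v = -1.0500, du/dtau = -2.0000, dv/dtau = -2.0000
step 2:
  k1: at (u, v) = (-0.300000, -1.050000), (du/dtau, dv/dtau) = (-2.000000, -2.000000); Gamma_uuu = 0.000000, Gamma_uuv = 0.000000, Gamma_uvv = 0.000000, Gamma_vuu = 0.000000, Gamma_vuv = 0.000000, Gamma_vvv = 0.000000; k1 = (-2.000000, -2.000000, 0.000000, 0.000000)
  k2: at (u, v) = (-0.450000, -1.200000), (du/dtau, dv/dtau) = (-2.000000, -2.000000); Gamma_uuu = 0.000000, Gamma_uuv = 0.000000, Gamma_uvv = 0.000000, Gamma_vuu = 0.000000, Gamma_vuv = 0.000000, Gamma_vvv = 0.000000; k2 = (-2.000000, -2.000000, 0.000000, 0.000000)
  k3: at (u, v) = (-0.450000, -1.200000), (du/dtau, dv/dtau) = (-2.000000, -2.000000); Gamma_uuu = 0.000000, Gamma_uuv = 0.000000, Gamma_uvv = 0.000000, Gamma_vuu = 0.000000, Gamma_vuv = 0.000000, Gamma_vvv = 0.000000; k3 = (-2.000000, -2.000000, 0.000000, 0.000000)
  k4: at (u, v) = (-0.600000, -1.350000), (du/dtau, dv/dtau) = (-2.000000, -2.000000); Gamma_uuu = 0.000000, Gamma_uuv = 0.000000, Gamma_uvv = 0.000000, Gamma_vuu = 0.000000, Gamma_vuv = 0.000000, Gamma_vvv = 0.000000; k4 = (-2.000000, -2.000000, 0.000000, 0.000000)
  Y <- Y + (h/6)(k1 + 2k2 + 2k3 + k4): u = -0.6000, v = -1.3500, du/dtau = -2.0000, dv/dtau = -2.0000
step 3:
  k1: at (u, v) = (-0.600000, -1.350000), (du/dtau, dv/dtau) = (-2.000000, -2.000000); Gamma_uuu = 0.000000, Gamma_uuv = 0.000000, Gamma_uvv = 0.000000, Gamma_vuu = 0.000000, Gamma_vuv = 0.000000, Gamma_vvv = 0.000000; k1 = (-2.000000, -2.000000, 0.000000, 0.000000)
  k2: at (u, v) = (-0.750000, -1.500000), (du/dtau, dv/dtau) = (-2.000000, -2.000000); Gamma_uuu = 0.000000, Gamma_uuv = 0.000000, Gamma_uvv = 0.000000, Gamma_vuu = 0.000000, Gamma_vuv = 0.000000, Gamma_vvv = 0.000000; k2 = (-2.000000, -2.000000, 0.000000, 0.000000)
  k3: at (u, v) = (-0.750000, -1.500000), (du/dtau, dv/dtau) = (-2.000000, -2.000000); Gamma_uuu = 0.000000, Gamma_uuv = 0.000000, Gamma_uvv = 0.000000, Gamma_vuu = 0.000000, Gamma_vuv = 0.000000, Gamma_vvv = 0.000000; k3 = (-2.000000, -2.000000, 0.000000, 0.000000)
  k4: at (u, v) = (-0.900000, -1.650000), (du/dtau, dv/dtau) = (-2.000000, -2.000000); Gamma_uuu = 0.000000, Gamma_uuv = 0.000000, Gamma_uvv = 0.000000, Gamma_vuu = 0.000000, Gamma_vuv = 0.000000, Gamma_vvv = 0.000000; k4 = (-2.000000, -2.000000, 0.000000, 0.000000)
  Y <- Y + (h/6)(k1 + 2k2 + 2k3 + k4): u = -0.9000, v = -1.6500, du/dtau = -2.0000, dv/dtau = -2.0000


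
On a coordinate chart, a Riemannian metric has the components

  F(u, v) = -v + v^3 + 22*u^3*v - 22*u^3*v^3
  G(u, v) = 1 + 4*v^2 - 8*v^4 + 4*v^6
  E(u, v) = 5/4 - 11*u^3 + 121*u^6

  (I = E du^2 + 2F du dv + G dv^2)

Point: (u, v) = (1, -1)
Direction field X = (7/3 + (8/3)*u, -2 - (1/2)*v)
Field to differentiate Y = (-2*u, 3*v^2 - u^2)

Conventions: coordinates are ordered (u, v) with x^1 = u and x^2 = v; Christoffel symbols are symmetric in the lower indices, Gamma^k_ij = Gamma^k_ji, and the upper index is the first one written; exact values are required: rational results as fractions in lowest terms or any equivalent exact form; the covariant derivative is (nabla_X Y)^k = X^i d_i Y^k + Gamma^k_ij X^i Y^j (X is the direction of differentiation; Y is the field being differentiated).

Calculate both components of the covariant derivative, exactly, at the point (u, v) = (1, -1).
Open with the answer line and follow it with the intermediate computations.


Answer: (nabla_X Y)^u = -17806/445, (nabla_X Y)^v = -1

E = 445/4, F = 0, G = 1 at the point
E_u = 693, E_v = 0, F_u = 0, F_v = -42, G_u = 0, G_v = 0
EG - F^2 = 445/4;  g^inv = (4/445) * [[1, 0], [0, 445/4]]
first-kind symbols [ij,l] = (1/2)(d_i g_jl + d_j g_il - d_l g_ij): [uu,u] = E_u/2 = 693/2, [uu,v] = F_u - E_v/2 = 0, [uv,u] = E_v/2 = 0, [uv,v] = G_u/2 = 0, [vv,u] = F_v - G_u/2 = -42, [vv,v] = G_v/2 = 0
Gamma^u_ij = (G*[ij,u] - F*[ij,v])/(EG - F^2), Gamma^v_ij = (E*[ij,v] - F*[ij,u])/(EG - F^2)
Gamma_uuu = 1386/445, Gamma_uuv = 0, Gamma_uvv = -168/445, Gamma_vuu = 0, Gamma_vuv = 0, Gamma_vvv = 0
X = (5, -3/2), Y = (-2, 2) at the point


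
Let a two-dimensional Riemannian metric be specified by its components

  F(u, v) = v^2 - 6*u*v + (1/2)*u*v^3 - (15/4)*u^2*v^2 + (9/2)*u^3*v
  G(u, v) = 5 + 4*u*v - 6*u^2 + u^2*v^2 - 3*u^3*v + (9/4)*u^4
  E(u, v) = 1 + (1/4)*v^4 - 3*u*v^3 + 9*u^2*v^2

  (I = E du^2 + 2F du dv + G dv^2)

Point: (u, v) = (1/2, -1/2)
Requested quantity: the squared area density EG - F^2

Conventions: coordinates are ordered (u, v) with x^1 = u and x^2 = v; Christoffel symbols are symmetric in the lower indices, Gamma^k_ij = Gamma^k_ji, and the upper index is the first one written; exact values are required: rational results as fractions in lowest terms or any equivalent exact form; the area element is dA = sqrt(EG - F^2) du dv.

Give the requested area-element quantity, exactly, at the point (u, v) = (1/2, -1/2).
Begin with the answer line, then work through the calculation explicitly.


Answer: EG - F^2 = 117/32

E = 113/64, F = 77/64, G = 185/64; EG - F^2 = 117/32


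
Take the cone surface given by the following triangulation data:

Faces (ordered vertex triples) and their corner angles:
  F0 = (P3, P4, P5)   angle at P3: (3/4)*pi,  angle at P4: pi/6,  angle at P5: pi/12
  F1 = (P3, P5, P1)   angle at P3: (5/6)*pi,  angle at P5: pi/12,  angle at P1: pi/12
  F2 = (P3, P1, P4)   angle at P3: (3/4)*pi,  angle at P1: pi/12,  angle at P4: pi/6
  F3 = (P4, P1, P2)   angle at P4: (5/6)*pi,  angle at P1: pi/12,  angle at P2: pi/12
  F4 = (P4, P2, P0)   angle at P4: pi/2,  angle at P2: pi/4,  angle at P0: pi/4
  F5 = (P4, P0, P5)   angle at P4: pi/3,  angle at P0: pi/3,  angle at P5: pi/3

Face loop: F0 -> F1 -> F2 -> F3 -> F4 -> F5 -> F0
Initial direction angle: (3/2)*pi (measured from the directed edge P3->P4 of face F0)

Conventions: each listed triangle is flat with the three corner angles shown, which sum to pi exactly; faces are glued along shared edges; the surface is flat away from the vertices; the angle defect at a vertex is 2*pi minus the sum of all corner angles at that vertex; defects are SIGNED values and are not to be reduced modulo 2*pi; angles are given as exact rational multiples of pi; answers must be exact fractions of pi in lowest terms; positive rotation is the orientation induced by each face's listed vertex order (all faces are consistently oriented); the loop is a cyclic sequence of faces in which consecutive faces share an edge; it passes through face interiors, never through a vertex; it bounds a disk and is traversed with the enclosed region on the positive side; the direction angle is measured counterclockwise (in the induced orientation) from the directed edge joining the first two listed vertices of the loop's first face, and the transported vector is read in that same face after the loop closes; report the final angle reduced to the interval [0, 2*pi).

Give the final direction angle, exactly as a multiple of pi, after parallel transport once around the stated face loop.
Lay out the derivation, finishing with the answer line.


enclosed vertex P3: corner angles sum to (7/3)*pi, defect = 2*pi - (7/3)*pi = -pi/3
enclosed vertex P4: corner angles sum to 2*pi, defect = 2*pi - 2*pi = 0
transport around the loop rotates by the sum of enclosed defects; add to the initial angle mod 2*pi
final angle = (3/2)*pi - pi/3 = (7/6)*pi (mod 2*pi)

Answer: final direction angle = (7/6)*pi


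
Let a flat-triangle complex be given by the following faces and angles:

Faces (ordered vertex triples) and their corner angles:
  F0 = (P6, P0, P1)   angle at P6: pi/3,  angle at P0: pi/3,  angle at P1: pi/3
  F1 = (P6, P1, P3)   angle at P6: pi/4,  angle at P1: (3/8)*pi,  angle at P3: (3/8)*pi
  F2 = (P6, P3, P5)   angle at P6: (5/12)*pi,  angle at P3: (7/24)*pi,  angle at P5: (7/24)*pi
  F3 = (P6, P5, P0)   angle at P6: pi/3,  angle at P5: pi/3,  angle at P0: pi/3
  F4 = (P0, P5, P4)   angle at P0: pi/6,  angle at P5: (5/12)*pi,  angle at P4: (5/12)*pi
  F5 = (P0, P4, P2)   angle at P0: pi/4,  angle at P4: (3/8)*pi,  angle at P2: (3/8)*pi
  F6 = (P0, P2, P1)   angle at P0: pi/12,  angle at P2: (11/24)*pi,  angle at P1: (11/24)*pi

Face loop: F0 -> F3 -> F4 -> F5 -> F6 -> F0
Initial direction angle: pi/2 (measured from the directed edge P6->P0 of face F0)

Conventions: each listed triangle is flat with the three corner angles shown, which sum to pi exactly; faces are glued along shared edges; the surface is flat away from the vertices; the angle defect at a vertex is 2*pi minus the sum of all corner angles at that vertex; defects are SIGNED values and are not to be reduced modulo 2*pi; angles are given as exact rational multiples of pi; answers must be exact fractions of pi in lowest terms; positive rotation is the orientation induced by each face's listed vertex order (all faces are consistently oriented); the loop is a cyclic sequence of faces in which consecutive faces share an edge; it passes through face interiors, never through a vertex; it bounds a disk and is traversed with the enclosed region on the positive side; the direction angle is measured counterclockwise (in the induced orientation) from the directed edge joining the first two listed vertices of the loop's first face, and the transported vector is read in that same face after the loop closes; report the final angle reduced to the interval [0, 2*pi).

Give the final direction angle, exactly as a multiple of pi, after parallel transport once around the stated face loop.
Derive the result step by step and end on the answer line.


enclosed vertex P0: corner angles sum to (7/6)*pi, defect = 2*pi - (7/6)*pi = (5/6)*pi
transport around the loop rotates by the sum of enclosed defects; add to the initial angle mod 2*pi
final angle = pi/2 + (5/6)*pi = (4/3)*pi (mod 2*pi)

Answer: final direction angle = (4/3)*pi


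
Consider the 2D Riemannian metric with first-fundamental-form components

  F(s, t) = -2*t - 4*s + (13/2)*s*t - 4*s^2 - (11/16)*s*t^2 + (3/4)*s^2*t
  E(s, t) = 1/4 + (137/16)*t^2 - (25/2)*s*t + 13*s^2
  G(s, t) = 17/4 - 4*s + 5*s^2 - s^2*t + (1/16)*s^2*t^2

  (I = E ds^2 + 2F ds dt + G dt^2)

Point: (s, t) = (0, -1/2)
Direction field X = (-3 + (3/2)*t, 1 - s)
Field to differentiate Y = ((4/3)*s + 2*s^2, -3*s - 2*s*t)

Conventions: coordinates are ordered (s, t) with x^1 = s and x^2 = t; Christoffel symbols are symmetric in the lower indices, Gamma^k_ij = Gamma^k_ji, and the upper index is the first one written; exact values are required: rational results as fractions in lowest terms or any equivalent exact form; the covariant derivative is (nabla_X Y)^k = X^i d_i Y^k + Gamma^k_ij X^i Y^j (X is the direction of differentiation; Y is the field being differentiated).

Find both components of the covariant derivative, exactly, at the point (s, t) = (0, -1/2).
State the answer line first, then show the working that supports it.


Answer: (nabla_X Y)^s = -5, (nabla_X Y)^t = 15/2

E = 153/64, F = 1, G = 17/4 at the point
E_s = 25/4, E_t = -137/16, F_s = -475/64, F_t = -2, G_s = -4, G_t = 0
EG - F^2 = 2345/256;  g^inv = (256/2345) * [[17/4, -1], [-1, 153/64]]
first-kind symbols [ij,l] = (1/2)(d_i g_jl + d_j g_il - d_l g_ij): [ss,s] = E_s/2 = 25/8, [ss,t] = F_s - E_t/2 = -201/64, [st,s] = E_t/2 = -137/32, [st,t] = G_s/2 = -2, [tt,s] = F_t - G_s/2 = 0, [tt,t] = G_t/2 = 0
Gamma^s_ij = (G*[ij,s] - F*[ij,t])/(EG - F^2), Gamma^t_ij = (E*[ij,t] - F*[ij,s])/(EG - F^2)
Gamma_sss = 4204/2345, Gamma_sst = -4146/2345, Gamma_stt = 0, Gamma_tss = -43553/37520, Gamma_tst = -128/2345, Gamma_ttt = 0
X = (-15/4, 1), Y = (0, 0) at the point


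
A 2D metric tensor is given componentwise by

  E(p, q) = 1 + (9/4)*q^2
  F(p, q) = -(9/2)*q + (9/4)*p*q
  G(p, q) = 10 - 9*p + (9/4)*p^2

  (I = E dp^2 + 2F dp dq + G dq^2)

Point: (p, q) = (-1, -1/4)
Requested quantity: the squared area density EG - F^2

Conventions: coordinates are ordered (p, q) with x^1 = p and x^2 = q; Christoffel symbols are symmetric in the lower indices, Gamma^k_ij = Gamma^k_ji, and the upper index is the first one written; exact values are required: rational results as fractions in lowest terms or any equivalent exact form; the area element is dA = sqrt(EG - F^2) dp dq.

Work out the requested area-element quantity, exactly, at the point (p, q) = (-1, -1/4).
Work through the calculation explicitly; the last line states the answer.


E = 73/64, F = 27/16, G = 85/4; EG - F^2 = 1369/64

Answer: EG - F^2 = 1369/64
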